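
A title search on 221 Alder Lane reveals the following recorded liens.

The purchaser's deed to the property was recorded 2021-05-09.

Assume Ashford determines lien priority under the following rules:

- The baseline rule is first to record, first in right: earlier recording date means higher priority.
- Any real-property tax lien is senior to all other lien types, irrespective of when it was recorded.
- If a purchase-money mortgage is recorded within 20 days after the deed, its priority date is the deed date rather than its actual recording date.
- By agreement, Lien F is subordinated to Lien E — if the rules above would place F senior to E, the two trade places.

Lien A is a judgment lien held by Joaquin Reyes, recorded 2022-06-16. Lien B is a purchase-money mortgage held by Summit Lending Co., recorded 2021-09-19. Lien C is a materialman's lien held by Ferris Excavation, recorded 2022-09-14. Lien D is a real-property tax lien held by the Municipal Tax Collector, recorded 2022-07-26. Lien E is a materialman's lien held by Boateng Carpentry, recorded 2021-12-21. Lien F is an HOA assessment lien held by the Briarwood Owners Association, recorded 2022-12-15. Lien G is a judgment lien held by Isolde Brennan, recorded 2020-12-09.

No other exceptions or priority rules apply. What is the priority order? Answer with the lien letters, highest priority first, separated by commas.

D, G, B, E, A, C, F

Adjusting effective dates: B was recorded 133 days after the deed, outside the 20-day window, so it keeps its recording date.
D is a real-property tax lien, so it outranks all other liens regardless of date.
The other liens, earliest effective date first: G (2020-12-09), B (2021-09-19), E (2021-12-21), A (2022-06-16), C (2022-09-14), F (2022-12-15).
Since F is not senior to E, the subordination leaves the order unchanged.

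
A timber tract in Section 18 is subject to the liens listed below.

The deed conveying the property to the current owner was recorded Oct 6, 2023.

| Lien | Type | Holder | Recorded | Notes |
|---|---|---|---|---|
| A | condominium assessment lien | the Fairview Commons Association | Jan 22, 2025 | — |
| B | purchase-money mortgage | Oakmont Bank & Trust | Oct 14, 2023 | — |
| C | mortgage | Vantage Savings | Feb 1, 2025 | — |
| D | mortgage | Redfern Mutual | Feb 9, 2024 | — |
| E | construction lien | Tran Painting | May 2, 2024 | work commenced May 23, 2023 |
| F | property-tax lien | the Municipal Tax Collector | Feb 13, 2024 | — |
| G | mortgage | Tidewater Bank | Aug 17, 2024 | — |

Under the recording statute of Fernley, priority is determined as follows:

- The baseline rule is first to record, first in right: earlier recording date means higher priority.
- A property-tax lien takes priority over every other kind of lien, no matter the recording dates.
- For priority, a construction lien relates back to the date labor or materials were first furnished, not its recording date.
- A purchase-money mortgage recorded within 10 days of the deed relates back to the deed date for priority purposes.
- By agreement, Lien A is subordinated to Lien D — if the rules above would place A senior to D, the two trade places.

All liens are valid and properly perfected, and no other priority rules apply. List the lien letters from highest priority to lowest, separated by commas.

F, E, B, D, G, A, C

Effective dates after the stated exceptions: B's effective date is the deed date, Oct 6, 2023; E's effective date is May 23, 2023, when work began.
F is a property-tax lien, so it outranks all other liens regardless of date.
Remaining liens by effective date: E (May 23, 2023), B (Oct 6, 2023), D (Feb 9, 2024), G (Aug 17, 2024), A (Jan 22, 2025), C (Feb 1, 2025).
A already ranks below D; the subordination has no effect.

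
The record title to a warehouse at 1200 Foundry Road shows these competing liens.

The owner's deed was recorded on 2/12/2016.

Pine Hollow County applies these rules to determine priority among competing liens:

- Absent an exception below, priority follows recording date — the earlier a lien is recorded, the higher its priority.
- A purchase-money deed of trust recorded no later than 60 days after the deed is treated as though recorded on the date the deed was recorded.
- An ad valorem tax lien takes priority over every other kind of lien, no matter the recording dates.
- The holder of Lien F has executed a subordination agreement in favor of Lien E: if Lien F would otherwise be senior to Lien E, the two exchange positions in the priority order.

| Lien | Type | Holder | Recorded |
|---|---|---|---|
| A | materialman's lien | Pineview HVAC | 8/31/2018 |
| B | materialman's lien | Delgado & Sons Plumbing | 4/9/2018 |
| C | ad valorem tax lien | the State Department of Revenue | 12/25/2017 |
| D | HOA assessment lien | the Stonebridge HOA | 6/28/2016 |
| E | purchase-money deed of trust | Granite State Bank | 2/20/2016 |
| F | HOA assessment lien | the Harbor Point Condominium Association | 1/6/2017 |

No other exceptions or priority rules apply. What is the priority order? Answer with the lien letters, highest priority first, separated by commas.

Adjusting effective dates: E's effective date is the deed date, 2/12/2016.
C is an ad valorem tax lien, so it outranks all other liens regardless of date.
Ordering the rest by effective date: E (2/12/2016), D (6/28/2016), F (1/6/2017), B (4/9/2018), A (8/31/2018).
F is already junior to E, so the subordination agreement changes nothing.

C, E, D, F, B, A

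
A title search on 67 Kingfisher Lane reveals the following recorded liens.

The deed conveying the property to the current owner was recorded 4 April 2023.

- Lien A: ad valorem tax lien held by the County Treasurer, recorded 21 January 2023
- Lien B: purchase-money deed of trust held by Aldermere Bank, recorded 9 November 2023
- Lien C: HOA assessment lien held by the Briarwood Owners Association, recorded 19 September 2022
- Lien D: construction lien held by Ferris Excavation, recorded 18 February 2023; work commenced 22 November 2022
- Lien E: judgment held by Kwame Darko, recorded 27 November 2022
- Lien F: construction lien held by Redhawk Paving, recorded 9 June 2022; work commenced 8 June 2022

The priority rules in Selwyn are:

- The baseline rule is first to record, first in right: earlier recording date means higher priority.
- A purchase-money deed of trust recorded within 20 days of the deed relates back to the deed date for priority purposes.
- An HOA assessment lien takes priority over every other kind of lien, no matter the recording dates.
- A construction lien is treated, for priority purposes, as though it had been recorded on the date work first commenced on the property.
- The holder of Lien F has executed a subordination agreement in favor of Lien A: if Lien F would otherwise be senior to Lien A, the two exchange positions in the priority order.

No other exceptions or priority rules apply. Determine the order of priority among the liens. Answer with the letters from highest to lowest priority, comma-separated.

First, effective dates: B missed the 20-day window (219 days after the deed), so its recording date stands; D is treated as recorded 22 November 2022, the work-commencement date; F's effective date is 8 June 2022, when work began.
C is an HOA assessment lien, so it outranks all other liens regardless of date.
Remaining liens by effective date: F (8 June 2022), D (22 November 2022), E (27 November 2022), A (21 January 2023), B (9 November 2023).
F would otherwise be senior to A, so under the subordination agreement F and A exchange positions.

C, A, D, E, F, B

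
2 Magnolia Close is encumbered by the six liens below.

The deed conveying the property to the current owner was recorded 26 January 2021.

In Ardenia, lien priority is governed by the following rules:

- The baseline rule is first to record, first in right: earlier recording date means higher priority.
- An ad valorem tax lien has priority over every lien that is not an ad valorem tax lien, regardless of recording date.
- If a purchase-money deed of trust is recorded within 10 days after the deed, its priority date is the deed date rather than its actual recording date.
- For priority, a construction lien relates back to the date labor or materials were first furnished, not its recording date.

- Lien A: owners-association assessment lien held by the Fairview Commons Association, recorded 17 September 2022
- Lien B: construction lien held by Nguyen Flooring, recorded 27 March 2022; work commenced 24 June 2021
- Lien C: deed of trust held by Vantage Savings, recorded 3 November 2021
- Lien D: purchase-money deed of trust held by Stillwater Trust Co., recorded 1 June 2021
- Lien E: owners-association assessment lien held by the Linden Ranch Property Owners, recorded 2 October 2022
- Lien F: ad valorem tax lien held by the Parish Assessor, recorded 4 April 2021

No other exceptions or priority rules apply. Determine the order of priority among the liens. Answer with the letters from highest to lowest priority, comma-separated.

F, D, B, C, A, E

Effective dates: B relates back to 24 June 2021 (work commenced); D missed the 10-day window (126 days after the deed), so its recording date stands.
F is an ad valorem tax lien, so it outranks all other liens regardless of date.
Remaining liens by effective date: D (1 June 2021), B (24 June 2021), C (3 November 2021), A (17 September 2022), E (2 October 2022).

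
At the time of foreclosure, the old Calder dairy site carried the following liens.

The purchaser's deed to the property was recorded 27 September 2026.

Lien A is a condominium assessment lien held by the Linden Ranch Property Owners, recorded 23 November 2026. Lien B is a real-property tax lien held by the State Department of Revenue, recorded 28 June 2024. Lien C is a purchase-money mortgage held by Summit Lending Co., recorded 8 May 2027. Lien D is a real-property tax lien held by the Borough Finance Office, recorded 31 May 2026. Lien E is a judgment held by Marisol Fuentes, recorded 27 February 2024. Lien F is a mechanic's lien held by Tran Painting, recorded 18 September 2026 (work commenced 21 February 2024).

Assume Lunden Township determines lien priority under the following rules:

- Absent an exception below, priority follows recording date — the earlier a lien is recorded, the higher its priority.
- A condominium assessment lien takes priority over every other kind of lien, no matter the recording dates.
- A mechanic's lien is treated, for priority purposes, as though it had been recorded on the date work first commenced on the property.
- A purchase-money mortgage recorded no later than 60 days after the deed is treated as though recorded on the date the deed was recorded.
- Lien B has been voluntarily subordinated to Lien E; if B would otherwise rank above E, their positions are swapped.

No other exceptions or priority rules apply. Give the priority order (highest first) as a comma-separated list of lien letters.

A, F, E, B, D, C

First, effective dates: C missed the 60-day window (223 days after the deed), so its recording date stands; F is treated as recorded 21 February 2024, the work-commencement date.
A is a condominium assessment lien and takes priority over every other lien.
Ordering the rest by effective date: F (21 February 2024), E (27 February 2024), B (28 June 2024), D (31 May 2026), C (8 May 2027).
B is already junior to E, so the subordination agreement changes nothing.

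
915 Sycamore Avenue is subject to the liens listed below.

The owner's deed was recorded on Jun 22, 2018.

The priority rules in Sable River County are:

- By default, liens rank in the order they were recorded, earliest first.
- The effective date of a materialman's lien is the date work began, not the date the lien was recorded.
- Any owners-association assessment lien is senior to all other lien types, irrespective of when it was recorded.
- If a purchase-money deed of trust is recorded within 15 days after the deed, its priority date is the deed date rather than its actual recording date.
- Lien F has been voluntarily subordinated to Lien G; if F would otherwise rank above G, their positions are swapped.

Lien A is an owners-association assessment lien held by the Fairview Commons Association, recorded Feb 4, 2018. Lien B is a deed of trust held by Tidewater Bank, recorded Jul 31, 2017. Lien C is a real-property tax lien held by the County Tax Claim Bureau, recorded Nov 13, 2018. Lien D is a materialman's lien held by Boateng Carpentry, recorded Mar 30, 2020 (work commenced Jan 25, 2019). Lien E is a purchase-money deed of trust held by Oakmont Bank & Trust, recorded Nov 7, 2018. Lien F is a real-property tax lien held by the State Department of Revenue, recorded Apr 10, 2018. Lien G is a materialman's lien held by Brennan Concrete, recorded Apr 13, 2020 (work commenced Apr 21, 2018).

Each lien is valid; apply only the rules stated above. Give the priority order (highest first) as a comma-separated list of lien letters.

First, effective dates: D relates back to Jan 25, 2019 (work commenced); E missed the 15-day window (138 days after the deed), so its recording date stands; G's effective date is Apr 21, 2018, when work began.
A is an owners-association assessment lien, so it outranks all other liens regardless of date.
The other liens, earliest effective date first: B (Jul 31, 2017), F (Apr 10, 2018), G (Apr 21, 2018), E (Nov 7, 2018), C (Nov 13, 2018), D (Jan 25, 2019).
F is senior to G before the subordination, so the two trade places.

A, B, G, F, E, C, D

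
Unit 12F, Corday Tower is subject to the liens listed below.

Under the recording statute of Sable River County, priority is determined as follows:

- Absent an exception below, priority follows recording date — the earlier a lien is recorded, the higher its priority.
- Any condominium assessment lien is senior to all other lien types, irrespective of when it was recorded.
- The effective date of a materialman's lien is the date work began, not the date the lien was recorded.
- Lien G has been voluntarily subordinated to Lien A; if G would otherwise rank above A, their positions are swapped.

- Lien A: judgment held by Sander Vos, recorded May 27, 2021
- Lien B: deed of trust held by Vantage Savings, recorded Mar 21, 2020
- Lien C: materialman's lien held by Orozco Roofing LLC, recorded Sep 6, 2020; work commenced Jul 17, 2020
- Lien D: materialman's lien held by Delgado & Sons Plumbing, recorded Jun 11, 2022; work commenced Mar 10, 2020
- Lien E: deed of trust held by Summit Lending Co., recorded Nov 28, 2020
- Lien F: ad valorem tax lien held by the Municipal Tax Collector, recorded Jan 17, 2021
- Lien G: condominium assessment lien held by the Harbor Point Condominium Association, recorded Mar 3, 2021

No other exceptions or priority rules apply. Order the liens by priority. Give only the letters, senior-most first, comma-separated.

First, effective dates: C relates back to Jul 17, 2020 (work commenced); D relates back to Mar 10, 2020 (work commenced).
As a condominium assessment lien, G is senior to every other lien.
Ordering the rest by effective date: D (Mar 10, 2020), B (Mar 21, 2020), C (Jul 17, 2020), E (Nov 28, 2020), F (Jan 17, 2021), A (May 27, 2021).
G would otherwise be senior to A, so under the subordination agreement G and A exchange positions.

A, D, B, C, E, F, G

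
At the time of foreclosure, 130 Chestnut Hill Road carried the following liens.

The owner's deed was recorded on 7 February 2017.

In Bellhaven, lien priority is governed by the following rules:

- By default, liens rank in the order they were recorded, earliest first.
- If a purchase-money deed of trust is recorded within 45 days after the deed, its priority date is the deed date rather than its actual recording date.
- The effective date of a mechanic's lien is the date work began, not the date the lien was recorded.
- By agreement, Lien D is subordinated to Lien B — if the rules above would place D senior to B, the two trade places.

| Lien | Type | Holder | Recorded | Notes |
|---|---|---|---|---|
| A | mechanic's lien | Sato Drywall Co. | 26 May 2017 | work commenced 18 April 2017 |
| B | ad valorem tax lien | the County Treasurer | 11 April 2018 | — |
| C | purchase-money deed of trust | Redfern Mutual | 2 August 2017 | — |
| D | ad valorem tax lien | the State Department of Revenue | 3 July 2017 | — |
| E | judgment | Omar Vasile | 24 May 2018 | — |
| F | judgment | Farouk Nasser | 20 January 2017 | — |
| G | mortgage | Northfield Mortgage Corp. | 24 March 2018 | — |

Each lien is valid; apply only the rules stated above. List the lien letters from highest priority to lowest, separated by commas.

F, A, B, C, G, D, E

Effective dates: A is treated as recorded 18 April 2017, the work-commencement date; C missed the 45-day window (176 days after the deed), so its recording date stands.
Ordering by effective date: F (20 January 2017), A (18 April 2017), D (3 July 2017), C (2 August 2017), G (24 March 2018), B (11 April 2018), E (24 May 2018).
D would otherwise be senior to B, so under the subordination agreement D and B exchange positions.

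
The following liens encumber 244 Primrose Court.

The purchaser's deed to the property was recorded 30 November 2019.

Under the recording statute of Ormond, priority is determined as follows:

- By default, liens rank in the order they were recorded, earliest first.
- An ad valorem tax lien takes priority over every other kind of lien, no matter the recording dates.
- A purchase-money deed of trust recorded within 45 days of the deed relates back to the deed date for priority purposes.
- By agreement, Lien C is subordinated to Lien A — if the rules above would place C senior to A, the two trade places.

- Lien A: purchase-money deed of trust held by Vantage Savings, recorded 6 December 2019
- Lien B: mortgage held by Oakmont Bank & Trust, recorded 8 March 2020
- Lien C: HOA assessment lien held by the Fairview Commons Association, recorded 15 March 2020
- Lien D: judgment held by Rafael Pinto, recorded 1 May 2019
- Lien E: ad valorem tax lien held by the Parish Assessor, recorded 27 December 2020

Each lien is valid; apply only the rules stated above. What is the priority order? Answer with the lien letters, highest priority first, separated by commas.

Adjusting effective dates: A was recorded within the 45-day window, so its effective date is the deed date 30 November 2019.
As an ad valorem tax lien, E is senior to every other lien.
The other liens, earliest effective date first: D (1 May 2019), A (30 November 2019), B (8 March 2020), C (15 March 2020).
C is already junior to A, so the subordination agreement changes nothing.

E, D, A, B, C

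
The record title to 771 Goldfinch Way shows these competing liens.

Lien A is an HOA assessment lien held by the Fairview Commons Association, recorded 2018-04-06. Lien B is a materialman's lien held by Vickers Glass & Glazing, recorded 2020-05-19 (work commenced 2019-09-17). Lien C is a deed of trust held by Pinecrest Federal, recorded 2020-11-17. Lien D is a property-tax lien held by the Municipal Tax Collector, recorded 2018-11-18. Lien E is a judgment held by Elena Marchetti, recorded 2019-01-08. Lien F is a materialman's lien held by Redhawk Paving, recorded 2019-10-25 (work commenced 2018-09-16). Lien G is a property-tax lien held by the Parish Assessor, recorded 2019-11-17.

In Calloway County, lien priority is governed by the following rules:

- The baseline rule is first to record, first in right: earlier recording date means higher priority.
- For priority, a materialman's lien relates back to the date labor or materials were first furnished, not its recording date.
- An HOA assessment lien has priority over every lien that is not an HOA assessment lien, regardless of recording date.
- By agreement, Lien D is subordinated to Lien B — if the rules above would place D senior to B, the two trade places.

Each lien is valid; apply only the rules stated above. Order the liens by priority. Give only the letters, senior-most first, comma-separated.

A, F, B, E, D, G, C

First, effective dates: B relates back to 2019-09-17 (work commenced); F relates back to 2018-09-16 (work commenced).
As an HOA assessment lien, A is senior to every other lien.
Ordering the rest by effective date: F (2018-09-16), D (2018-11-18), E (2019-01-08), B (2019-09-17), G (2019-11-17), C (2020-11-17).
D is senior to B before the subordination, so the two trade places.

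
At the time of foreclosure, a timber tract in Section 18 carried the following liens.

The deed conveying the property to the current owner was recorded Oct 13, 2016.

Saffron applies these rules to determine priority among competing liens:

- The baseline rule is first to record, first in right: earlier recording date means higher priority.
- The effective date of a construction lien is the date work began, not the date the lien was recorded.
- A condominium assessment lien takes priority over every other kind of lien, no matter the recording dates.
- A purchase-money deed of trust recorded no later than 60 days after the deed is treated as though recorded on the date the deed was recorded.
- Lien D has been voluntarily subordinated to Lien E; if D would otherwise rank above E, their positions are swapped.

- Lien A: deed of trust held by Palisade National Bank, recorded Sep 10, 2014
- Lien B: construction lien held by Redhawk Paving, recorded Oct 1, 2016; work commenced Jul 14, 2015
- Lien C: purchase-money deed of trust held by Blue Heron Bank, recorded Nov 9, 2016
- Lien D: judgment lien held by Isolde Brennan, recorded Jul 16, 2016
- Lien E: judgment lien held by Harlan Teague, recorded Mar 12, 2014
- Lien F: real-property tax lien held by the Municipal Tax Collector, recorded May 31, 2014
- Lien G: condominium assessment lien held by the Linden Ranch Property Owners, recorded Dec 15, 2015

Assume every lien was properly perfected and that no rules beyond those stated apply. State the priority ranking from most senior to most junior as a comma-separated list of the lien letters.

Adjusting effective dates: B relates back to Jul 14, 2015 (work commenced); C relates back to the deed date Oct 13, 2016.
G, as a condominium assessment lien, has superpriority and ranks first.
The other liens, earliest effective date first: E (Mar 12, 2014), F (May 31, 2014), A (Sep 10, 2014), B (Jul 14, 2015), D (Jul 16, 2016), C (Oct 13, 2016).
D is already junior to E, so the subordination agreement changes nothing.

G, E, F, A, B, D, C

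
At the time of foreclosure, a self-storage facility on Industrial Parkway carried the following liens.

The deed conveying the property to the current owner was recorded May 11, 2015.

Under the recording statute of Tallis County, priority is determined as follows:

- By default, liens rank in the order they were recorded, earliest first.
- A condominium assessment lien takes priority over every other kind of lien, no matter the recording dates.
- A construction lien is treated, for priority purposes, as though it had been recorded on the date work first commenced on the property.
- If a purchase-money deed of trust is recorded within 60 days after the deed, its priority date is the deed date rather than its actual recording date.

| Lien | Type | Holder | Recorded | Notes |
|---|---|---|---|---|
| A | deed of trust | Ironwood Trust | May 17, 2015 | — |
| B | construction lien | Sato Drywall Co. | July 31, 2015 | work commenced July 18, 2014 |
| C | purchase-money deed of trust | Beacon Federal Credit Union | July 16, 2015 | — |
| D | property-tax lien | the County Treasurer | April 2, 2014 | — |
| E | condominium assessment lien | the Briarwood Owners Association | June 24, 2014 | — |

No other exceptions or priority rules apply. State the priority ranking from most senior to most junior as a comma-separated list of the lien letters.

E, D, B, A, C

Effective dates: B relates back to July 18, 2014 (work commenced); C missed the 60-day window (66 days after the deed), so its recording date stands.
E is a condominium assessment lien and takes priority over every other lien.
The other liens, earliest effective date first: D (April 2, 2014), B (July 18, 2014), A (May 17, 2015), C (July 16, 2015).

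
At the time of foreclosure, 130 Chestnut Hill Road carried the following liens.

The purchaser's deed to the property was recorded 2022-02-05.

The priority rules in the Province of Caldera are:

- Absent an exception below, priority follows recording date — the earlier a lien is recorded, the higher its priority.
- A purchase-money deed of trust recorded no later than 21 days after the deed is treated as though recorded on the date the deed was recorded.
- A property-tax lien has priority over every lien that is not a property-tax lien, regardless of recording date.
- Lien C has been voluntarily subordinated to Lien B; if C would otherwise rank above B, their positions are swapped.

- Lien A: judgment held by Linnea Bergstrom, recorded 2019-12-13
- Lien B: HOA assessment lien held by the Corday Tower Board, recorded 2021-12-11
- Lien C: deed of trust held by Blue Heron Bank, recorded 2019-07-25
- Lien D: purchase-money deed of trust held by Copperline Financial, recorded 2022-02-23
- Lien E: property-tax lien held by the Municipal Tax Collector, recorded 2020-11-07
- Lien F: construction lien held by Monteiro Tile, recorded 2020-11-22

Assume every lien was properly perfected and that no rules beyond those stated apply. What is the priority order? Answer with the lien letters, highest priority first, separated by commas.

Effective dates: D's effective date is the deed date, 2022-02-05.
As a property-tax lien, E is senior to every other lien.
The other liens, earliest effective date first: C (2019-07-25), A (2019-12-13), F (2020-11-22), B (2021-12-11), D (2022-02-05).
Because C would otherwise rank above B, the subordination swaps them.

E, B, A, F, C, D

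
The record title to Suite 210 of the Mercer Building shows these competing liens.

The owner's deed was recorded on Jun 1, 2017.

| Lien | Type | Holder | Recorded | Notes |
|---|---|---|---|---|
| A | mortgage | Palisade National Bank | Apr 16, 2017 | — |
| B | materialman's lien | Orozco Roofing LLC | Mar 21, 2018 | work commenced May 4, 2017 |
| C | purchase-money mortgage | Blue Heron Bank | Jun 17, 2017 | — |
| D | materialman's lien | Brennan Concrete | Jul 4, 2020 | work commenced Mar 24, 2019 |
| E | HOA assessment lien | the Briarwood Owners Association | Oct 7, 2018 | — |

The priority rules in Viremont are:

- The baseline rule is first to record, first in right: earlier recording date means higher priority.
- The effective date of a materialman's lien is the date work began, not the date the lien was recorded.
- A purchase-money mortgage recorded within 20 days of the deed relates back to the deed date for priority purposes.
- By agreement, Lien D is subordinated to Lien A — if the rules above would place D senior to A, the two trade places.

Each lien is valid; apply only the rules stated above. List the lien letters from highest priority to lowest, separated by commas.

A, B, C, E, D

Effective dates after the stated exceptions: B is treated as recorded May 4, 2017, the work-commencement date; C relates back to the deed date Jun 1, 2017; D is treated as recorded Mar 24, 2019, the work-commencement date.
By effective date, earliest first: A (Apr 16, 2017), B (May 4, 2017), C (Jun 1, 2017), E (Oct 7, 2018), D (Mar 24, 2019).
D already ranks below A; the subordination has no effect.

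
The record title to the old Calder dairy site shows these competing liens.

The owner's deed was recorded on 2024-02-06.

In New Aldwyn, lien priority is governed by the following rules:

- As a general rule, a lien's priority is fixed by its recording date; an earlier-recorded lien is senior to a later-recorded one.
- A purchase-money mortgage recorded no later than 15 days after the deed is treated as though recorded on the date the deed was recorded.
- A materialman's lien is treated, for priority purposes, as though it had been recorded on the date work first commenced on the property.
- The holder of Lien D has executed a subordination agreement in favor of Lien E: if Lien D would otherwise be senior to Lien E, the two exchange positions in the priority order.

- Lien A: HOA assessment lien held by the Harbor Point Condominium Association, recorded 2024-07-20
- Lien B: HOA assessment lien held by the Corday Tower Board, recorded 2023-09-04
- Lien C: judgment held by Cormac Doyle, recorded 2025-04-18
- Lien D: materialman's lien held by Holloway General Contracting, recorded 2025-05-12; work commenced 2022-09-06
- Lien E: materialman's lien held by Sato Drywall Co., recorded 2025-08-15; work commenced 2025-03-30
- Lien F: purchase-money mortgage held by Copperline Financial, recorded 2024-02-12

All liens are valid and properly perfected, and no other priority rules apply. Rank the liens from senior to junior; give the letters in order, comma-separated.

Effective dates: D's effective date is 2022-09-06, when work began; E is treated as recorded 2025-03-30, the work-commencement date; F was recorded within the 15-day window, so its effective date is the deed date 2024-02-06.
Sorted by effective date: D (2022-09-06), B (2023-09-04), F (2024-02-06), A (2024-07-20), E (2025-03-30), C (2025-04-18).
D is senior to E before the subordination, so the two trade places.

E, B, F, A, D, C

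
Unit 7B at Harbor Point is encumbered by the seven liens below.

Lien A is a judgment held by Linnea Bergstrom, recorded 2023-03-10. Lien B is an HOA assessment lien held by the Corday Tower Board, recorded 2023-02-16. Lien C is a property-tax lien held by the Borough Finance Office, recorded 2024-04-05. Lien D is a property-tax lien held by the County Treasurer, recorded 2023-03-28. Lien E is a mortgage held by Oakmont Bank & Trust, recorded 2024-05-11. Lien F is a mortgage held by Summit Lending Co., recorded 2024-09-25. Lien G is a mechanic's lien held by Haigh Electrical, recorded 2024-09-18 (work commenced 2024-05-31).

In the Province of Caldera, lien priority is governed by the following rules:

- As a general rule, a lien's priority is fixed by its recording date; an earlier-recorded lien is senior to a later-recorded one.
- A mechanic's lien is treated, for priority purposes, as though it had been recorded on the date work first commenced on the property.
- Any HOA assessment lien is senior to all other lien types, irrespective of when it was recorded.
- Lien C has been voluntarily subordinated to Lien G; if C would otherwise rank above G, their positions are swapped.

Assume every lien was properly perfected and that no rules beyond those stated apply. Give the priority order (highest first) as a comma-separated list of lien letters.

Effective dates after the stated exceptions: G relates back to 2024-05-31 (work commenced).
B, as an HOA assessment lien, has superpriority and ranks first.
Ordering the rest by effective date: A (2023-03-10), D (2023-03-28), C (2024-04-05), E (2024-05-11), G (2024-05-31), F (2024-09-25).
The subordination applies — C was senior to G — so C and G swap.

B, A, D, G, E, C, F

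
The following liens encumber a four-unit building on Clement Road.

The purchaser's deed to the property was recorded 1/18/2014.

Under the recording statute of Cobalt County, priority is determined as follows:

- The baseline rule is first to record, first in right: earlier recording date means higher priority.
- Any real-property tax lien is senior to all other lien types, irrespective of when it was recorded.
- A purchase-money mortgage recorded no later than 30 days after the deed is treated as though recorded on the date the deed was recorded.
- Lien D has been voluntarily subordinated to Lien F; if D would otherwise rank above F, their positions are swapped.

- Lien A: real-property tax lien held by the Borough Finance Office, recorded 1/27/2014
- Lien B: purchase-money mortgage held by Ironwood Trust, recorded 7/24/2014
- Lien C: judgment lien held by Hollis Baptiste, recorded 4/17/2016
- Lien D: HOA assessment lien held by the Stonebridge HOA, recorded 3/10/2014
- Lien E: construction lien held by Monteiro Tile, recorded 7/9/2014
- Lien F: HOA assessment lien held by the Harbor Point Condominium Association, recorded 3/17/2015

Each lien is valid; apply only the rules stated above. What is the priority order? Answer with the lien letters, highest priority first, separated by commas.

A, F, E, B, D, C

First, effective dates: B was recorded 187 days after the deed — beyond 30 days — so no relation-back applies.
A is a real-property tax lien, so it outranks all other liens regardless of date.
The other liens, earliest effective date first: D (3/10/2014), E (7/9/2014), B (7/24/2014), F (3/17/2015), C (4/17/2016).
Because D would otherwise rank above F, the subordination swaps them.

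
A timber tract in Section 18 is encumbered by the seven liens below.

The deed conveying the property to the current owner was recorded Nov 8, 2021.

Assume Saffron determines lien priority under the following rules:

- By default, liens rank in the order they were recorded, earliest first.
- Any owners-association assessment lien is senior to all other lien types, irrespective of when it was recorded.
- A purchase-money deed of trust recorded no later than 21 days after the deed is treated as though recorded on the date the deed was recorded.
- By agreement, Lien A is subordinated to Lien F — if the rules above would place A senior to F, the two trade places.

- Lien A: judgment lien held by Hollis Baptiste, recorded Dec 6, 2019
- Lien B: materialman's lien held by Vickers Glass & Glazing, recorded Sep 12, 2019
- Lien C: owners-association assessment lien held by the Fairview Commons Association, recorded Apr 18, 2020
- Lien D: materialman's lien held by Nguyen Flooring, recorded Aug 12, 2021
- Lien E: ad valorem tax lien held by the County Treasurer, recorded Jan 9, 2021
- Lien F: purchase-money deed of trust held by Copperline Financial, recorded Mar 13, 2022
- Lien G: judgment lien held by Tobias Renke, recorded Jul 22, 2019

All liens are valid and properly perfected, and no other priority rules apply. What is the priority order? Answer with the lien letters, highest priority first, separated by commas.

Adjusting effective dates: F was recorded 125 days after the deed — beyond 21 days — so no relation-back applies.
C is an owners-association assessment lien, so it outranks all other liens regardless of date.
Among the remaining liens, by effective date: G (Jul 22, 2019), B (Sep 12, 2019), A (Dec 6, 2019), E (Jan 9, 2021), D (Aug 12, 2021), F (Mar 13, 2022).
The subordination applies — A was senior to F — so A and F swap.

C, G, B, F, E, D, A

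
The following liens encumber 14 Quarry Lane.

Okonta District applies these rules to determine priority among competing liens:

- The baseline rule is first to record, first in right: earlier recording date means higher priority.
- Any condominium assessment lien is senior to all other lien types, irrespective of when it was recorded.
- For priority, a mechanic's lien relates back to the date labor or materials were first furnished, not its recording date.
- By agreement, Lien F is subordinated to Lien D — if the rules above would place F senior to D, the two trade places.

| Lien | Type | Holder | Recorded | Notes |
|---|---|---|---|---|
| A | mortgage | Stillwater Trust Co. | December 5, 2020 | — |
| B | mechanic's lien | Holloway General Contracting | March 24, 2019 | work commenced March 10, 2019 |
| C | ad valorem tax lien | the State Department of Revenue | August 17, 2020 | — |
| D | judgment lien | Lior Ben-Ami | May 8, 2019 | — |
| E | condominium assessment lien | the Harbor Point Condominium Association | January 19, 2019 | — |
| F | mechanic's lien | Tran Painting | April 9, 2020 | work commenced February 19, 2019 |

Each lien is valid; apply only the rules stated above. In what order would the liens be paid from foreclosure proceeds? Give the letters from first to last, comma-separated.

Adjusting effective dates: B relates back to March 10, 2019 (work commenced); F's effective date is February 19, 2019, when work began.
E is a condominium assessment lien, so it outranks all other liens regardless of date.
Remaining liens by effective date: F (February 19, 2019), B (March 10, 2019), D (May 8, 2019), C (August 17, 2020), A (December 5, 2020).
The subordination applies — F was senior to D — so F and D swap.

E, D, B, F, C, A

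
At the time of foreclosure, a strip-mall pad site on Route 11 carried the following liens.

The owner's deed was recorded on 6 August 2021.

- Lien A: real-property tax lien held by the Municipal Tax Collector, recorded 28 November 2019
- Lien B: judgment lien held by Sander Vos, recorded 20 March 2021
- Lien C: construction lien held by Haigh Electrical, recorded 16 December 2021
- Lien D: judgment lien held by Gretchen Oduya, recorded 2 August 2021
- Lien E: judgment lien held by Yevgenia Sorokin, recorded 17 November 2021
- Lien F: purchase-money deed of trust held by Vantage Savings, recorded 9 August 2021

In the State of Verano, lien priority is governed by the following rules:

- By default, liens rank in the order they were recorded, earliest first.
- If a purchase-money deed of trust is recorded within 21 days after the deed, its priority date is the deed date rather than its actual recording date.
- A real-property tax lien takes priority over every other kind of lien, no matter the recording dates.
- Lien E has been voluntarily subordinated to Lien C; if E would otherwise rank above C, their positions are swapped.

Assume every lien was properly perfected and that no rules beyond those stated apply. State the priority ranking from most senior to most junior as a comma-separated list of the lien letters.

Effective dates after the stated exceptions: F relates back to the deed date 6 August 2021.
A, as a real-property tax lien, has superpriority and ranks first.
Remaining liens by effective date: B (20 March 2021), D (2 August 2021), F (6 August 2021), E (17 November 2021), C (16 December 2021).
E is senior to C before the subordination, so the two trade places.

A, B, D, F, C, E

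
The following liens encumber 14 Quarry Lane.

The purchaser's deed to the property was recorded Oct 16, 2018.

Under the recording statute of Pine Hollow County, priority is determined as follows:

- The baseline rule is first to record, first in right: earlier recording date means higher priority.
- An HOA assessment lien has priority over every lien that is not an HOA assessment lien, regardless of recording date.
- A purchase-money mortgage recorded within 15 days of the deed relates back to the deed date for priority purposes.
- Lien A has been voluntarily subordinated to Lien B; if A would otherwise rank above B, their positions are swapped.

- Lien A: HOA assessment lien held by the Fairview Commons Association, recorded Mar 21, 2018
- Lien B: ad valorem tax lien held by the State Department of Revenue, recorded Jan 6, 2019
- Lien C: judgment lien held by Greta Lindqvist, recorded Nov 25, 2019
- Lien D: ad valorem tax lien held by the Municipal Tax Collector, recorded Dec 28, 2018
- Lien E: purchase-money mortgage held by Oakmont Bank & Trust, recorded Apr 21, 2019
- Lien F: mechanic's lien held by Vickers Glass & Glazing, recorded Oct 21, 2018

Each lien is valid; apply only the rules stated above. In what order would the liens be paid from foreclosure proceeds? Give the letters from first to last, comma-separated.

Effective dates after the stated exceptions: E missed the 15-day window (187 days after the deed), so its recording date stands.
A is an HOA assessment lien and takes priority over every other lien.
Among the remaining liens, by effective date: F (Oct 21, 2018), D (Dec 28, 2018), B (Jan 6, 2019), E (Apr 21, 2019), C (Nov 25, 2019).
A would otherwise be senior to B, so under the subordination agreement A and B exchange positions.

B, F, D, A, E, C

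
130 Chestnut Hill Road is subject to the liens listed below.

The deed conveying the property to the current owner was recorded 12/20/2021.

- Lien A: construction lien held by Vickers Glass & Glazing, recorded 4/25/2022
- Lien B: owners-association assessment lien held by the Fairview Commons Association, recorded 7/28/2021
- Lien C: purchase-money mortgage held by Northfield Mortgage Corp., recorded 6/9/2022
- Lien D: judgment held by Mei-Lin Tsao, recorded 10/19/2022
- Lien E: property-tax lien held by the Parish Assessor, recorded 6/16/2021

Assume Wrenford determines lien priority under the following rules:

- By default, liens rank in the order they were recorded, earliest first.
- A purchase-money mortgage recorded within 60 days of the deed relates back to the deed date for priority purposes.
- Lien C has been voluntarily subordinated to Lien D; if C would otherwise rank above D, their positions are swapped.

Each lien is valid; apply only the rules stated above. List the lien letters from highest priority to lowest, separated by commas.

E, B, A, D, C

First, effective dates: C missed the 60-day window (171 days after the deed), so its recording date stands.
Sorted by effective date: E (6/16/2021), B (7/28/2021), A (4/25/2022), C (6/9/2022), D (10/19/2022).
Because C would otherwise rank above D, the subordination swaps them.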